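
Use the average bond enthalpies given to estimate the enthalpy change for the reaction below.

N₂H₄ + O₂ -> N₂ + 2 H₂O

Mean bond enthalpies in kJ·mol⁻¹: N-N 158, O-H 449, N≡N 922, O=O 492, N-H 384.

ΔH ≈ −532 kJ

Bonds broken (reactants):
  N-H: 4 × 384 = 1536
  N-N: 1 × 158 = 158
  O=O: 1 × 492 = 492
  Σ(broken) = 2186 kJ
Bonds formed (products):
  N≡N: 1 × 922 = 922
  O-H: 4 × 449 = 1796
  Σ(formed) = 2718 kJ
ΔH = Σ(broken) − Σ(formed) = 2186 − 2718 = −532 kJ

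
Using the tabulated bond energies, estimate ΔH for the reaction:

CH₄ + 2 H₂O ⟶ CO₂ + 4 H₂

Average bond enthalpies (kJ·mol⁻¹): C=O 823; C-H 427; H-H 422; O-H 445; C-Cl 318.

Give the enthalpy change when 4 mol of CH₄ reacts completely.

ΔH = +616 kJ

Bonds broken (reactants):
  C-H: 4 × 427 = 1708
  O-H: 4 × 445 = 1780
  Σ(broken) = 3488 kJ
Bonds formed (products):
  C=O: 2 × 823 = 1646
  H-H: 4 × 422 = 1688
  Σ(formed) = 3334 kJ
ΔH = Σ(broken) − Σ(formed) = 3488 − 3334 = +154 kJ
For 4× the reaction as written: 4 × (+154) = +616 kJ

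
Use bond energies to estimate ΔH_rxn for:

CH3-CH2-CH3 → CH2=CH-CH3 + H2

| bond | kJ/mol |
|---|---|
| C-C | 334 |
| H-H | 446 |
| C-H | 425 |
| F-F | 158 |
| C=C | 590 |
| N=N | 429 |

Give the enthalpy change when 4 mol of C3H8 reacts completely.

Bonds broken (reactants):
  C-C: 2 × 334 = 668
  C-H: 8 × 425 = 3400
  Σ(broken) = 4068 kJ
Bonds formed (products):
  C-C: 1 × 334 = 334
  C-H: 6 × 425 = 2550
  C=C: 1 × 590 = 590
  H-H: 1 × 446 = 446
  Σ(formed) = 3920 kJ
ΔH = Σ(broken) − Σ(formed) = 4068 − 3920 = +148 kJ
For 4× the reaction as written: 4 × (+148) = +592 kJ

ΔH = +592 kJ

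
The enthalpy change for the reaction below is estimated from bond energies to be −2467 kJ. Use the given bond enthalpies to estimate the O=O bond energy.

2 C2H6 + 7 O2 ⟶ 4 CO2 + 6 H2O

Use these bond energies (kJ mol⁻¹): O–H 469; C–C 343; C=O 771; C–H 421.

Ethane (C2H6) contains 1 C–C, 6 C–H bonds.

Let D be the O=O bond energy.
Σ(broken) = 2×343 + 12×421 + 7×D = 5738 + 7D
Σ(formed) = 8×771 + 12×469 = 11796
ΔH = Σ(broken) − Σ(formed) = (5738 + 7D) − (11796) = −6058 + 7D
Setting this equal to −2467 kJ gives 7D = 3591, so D = 513 kJ/mol.

D(O=O) ≈ 513 kJ/mol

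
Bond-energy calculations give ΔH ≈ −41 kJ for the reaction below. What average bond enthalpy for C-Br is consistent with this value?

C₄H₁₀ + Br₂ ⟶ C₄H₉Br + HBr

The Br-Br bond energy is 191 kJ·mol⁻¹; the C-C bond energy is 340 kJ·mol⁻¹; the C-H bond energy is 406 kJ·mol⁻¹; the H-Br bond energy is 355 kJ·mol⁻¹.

D(C-Br) ≈ 283 kJ/mol

Let D be the C-Br bond energy.
Σ(broken) = 1×191 + 3×340 + 10×406 = 5271
Σ(formed) = 1×D + 3×340 + 9×406 + 1×355 = 5029 + D
ΔH = Σ(broken) − Σ(formed) = (5271) − (5029 + D) = +242 − D
Setting this equal to −41 kJ gives D = 283 kJ/mol.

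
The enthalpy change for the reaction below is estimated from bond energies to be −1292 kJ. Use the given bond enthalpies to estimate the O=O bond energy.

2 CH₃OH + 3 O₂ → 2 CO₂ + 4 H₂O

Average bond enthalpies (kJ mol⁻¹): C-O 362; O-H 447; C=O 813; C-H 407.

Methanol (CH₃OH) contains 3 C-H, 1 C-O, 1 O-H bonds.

Let D be the O=O bond energy.
Σ(broken) = 6×407 + 2×362 + 2×447 + 3×D = 4060 + 3D
Σ(formed) = 4×813 + 8×447 = 6828
ΔH = Σ(broken) − Σ(formed) = (4060 + 3D) − (6828) = −2768 + 3D
Setting this equal to −1292 kJ gives 3D = 1476, so D = 492 kJ/mol.

D(O=O) ≈ 492 kJ/mol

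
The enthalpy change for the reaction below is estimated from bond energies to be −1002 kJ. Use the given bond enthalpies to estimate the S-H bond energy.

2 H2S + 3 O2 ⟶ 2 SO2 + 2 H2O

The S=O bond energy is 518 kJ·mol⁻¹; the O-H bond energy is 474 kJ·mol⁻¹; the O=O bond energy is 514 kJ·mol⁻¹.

Let D be the S-H bond energy.
Σ(broken) = 3×514 + 4×D = 1542 + 4D
Σ(formed) = 4×474 + 4×518 = 3968
ΔH = Σ(broken) − Σ(formed) = (1542 + 4D) − (3968) = −2426 + 4D
Setting this equal to −1002 kJ gives 4D = 1424, so D = 356 kJ/mol.

D(S-H) ≈ 356 kJ/mol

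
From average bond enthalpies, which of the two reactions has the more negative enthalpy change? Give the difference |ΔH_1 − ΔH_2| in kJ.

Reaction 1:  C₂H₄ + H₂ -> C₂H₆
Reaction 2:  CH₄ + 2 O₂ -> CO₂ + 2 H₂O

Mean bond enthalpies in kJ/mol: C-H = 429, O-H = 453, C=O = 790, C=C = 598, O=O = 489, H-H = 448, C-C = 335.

Reaction 2, by 551 kJ

Reaction 1:
  Bonds broken (reactants):
    C-H: 4 × 429 = 1716
    C=C: 1 × 598 = 598
    H-H: 1 × 448 = 448
    Σ(broken) = 2762 kJ
  Bonds formed (products):
    C-C: 1 × 335 = 335
    C-H: 6 × 429 = 2574
    Σ(formed) = 2909 kJ
  ΔH_1 = 2762 − 2909 = −147 kJ
Reaction 2:
  Bonds broken (reactants):
    C-H: 4 × 429 = 1716
    O=O: 2 × 489 = 978
    Σ(broken) = 2694 kJ
  Bonds formed (products):
    C=O: 2 × 790 = 1580
    O-H: 4 × 453 = 1812
    Σ(formed) = 3392 kJ
  ΔH_2 = 2694 − 3392 = −698 kJ
ΔH_1 − ΔH_2 = +551 kJ, so reaction 2 has the more negative ΔH; |ΔH_1 − ΔH_2| = 551 kJ.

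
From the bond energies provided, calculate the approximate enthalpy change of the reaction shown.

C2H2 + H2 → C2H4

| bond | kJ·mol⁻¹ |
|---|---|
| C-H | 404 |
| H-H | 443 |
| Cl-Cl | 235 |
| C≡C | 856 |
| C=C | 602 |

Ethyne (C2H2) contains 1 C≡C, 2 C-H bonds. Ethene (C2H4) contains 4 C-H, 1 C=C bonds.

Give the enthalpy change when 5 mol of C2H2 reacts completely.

ΔH = −555 kJ

Bonds broken (reactants):
  C≡C: 1 × 856 = 856
  C-H: 2 × 404 = 808
  H-H: 1 × 443 = 443
  Σ(broken) = 2107 kJ
Bonds formed (products):
  C-H: 4 × 404 = 1616
  C=C: 1 × 602 = 602
  Σ(formed) = 2218 kJ
ΔH = Σ(broken) − Σ(formed) = 2107 − 2218 = −111 kJ
For 5× the reaction as written: 5 × (−111) = −555 kJ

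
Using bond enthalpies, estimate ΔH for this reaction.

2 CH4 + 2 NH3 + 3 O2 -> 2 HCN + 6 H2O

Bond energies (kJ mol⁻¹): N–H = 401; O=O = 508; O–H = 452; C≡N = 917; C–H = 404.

ΔH ≈ −904 kJ

Bonds broken (reactants):
  C–H: 8 × 404 = 3232
  N–H: 6 × 401 = 2406
  O=O: 3 × 508 = 1524
  Σ(broken) = 7162 kJ
Bonds formed (products):
  C≡N: 2 × 917 = 1834
  C–H: 2 × 404 = 808
  O–H: 12 × 452 = 5424
  Σ(formed) = 8066 kJ
ΔH = Σ(broken) − Σ(formed) = 7162 − 8066 = −904 kJ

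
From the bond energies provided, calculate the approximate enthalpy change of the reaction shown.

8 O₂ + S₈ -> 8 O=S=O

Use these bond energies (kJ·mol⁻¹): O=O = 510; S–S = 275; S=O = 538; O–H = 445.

ΔH ≈ −2328 kJ

Bonds broken (reactants):
  O=O: 8 × 510 = 4080
  S–S: 8 × 275 = 2200
  Σ(broken) = 6280 kJ
Bonds formed (products):
  S=O: 16 × 538 = 8608
  Σ(formed) = 8608 kJ
ΔH = Σ(broken) − Σ(formed) = 6280 − 8608 = −2328 kJ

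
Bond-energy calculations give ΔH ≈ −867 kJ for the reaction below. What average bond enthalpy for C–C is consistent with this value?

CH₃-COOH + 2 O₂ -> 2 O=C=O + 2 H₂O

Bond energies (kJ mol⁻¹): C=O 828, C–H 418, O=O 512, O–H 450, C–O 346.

Let D be the C–C bond energy.
Σ(broken) = 1×D + 3×418 + 1×346 + 1×828 + 1×450 + 2×512 = 3902 + D
Σ(formed) = 4×828 + 4×450 = 5112
ΔH = Σ(broken) − Σ(formed) = (3902 + D) − (5112) = −1210 + D
Setting this equal to −867 kJ gives D = 343 kJ/mol.

D(C–C) ≈ 343 kJ/mol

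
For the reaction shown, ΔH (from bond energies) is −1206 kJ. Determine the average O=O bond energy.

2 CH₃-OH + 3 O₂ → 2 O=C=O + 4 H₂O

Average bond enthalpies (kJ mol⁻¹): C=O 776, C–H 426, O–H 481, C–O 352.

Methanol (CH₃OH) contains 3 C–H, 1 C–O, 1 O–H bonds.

Let D be the O=O bond energy.
Σ(broken) = 6×426 + 2×352 + 2×481 + 3×D = 4222 + 3D
Σ(formed) = 4×776 + 8×481 = 6952
ΔH = Σ(broken) − Σ(formed) = (4222 + 3D) − (6952) = −2730 + 3D
Setting this equal to −1206 kJ gives 3D = 1524, so D = 508 kJ/mol.

D(O=O) ≈ 508 kJ/mol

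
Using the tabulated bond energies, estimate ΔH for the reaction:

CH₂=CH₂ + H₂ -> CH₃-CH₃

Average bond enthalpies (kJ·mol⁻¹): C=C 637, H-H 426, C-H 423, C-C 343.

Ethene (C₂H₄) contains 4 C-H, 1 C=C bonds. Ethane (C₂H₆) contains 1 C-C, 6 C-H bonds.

Bonds broken (reactants):
  C-H: 4 × 423 = 1692
  C=C: 1 × 637 = 637
  H-H: 1 × 426 = 426
  Σ(broken) = 2755 kJ
Bonds formed (products):
  C-C: 1 × 343 = 343
  C-H: 6 × 423 = 2538
  Σ(formed) = 2881 kJ
ΔH = Σ(broken) − Σ(formed) = 2755 − 2881 = −126 kJ

ΔH ≈ −126 kJ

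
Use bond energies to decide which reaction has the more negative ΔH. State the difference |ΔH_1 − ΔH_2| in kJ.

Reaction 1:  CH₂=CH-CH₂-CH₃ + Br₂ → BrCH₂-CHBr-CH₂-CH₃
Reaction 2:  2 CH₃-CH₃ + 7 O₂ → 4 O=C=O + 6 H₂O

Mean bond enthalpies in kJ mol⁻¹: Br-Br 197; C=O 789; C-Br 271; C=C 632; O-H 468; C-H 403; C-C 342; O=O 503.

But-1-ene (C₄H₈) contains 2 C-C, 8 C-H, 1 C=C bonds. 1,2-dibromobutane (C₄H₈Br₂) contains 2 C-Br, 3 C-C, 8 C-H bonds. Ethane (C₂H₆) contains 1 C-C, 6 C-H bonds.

Reaction 2, by 2832 kJ

Reaction 1:
  Bonds broken (reactants):
    Br-Br: 1 × 197 = 197
    C-C: 2 × 342 = 684
    C-H: 8 × 403 = 3224
    C=C: 1 × 632 = 632
    Σ(broken) = 4737 kJ
  Bonds formed (products):
    C-Br: 2 × 271 = 542
    C-C: 3 × 342 = 1026
    C-H: 8 × 403 = 3224
    Σ(formed) = 4792 kJ
  ΔH_1 = 4737 − 4792 = −55 kJ
Reaction 2:
  Bonds broken (reactants):
    C-C: 2 × 342 = 684
    C-H: 12 × 403 = 4836
    O=O: 7 × 503 = 3521
    Σ(broken) = 9041 kJ
  Bonds formed (products):
    C=O: 8 × 789 = 6312
    O-H: 12 × 468 = 5616
    Σ(formed) = 11928 kJ
  ΔH_2 = 9041 − 11928 = −2887 kJ
ΔH_1 − ΔH_2 = +2832 kJ, so reaction 2 has the more negative ΔH; |ΔH_1 − ΔH_2| = 2832 kJ.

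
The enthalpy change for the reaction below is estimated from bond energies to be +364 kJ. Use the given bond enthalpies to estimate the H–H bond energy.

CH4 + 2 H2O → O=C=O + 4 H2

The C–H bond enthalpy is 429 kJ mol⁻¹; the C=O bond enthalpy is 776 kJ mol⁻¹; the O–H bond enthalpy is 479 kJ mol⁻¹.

D(H–H) ≈ 429 kJ/mol

Let D be the H–H bond energy.
Σ(broken) = 4×429 + 4×479 = 3632
Σ(formed) = 2×776 + 4×D = 1552 + 4D
ΔH = Σ(broken) − Σ(formed) = (3632) − (1552 + 4D) = +2080 − 4D
Setting this equal to +364 kJ gives 4D = 1716, so D = 429 kJ/mol.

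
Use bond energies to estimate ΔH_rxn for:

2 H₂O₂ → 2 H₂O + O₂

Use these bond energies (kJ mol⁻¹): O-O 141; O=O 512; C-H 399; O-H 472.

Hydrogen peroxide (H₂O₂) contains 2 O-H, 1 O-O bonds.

Bonds broken (reactants):
  O-H: 4 × 472 = 1888
  O-O: 2 × 141 = 282
  Σ(broken) = 2170 kJ
Bonds formed (products):
  O-H: 4 × 472 = 1888
  O=O: 1 × 512 = 512
  Σ(formed) = 2400 kJ
ΔH = Σ(broken) − Σ(formed) = 2170 − 2400 = −230 kJ

ΔH ≈ −230 kJ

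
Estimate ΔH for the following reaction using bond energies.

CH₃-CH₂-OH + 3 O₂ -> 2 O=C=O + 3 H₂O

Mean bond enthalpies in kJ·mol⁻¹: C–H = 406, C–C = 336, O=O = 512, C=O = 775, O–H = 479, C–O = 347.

ΔH ≈ −1246 kJ

Bonds broken (reactants):
  C–C: 1 × 336 = 336
  C–H: 5 × 406 = 2030
  C–O: 1 × 347 = 347
  O–H: 1 × 479 = 479
  O=O: 3 × 512 = 1536
  Σ(broken) = 4728 kJ
Bonds formed (products):
  C=O: 4 × 775 = 3100
  O–H: 6 × 479 = 2874
  Σ(formed) = 5974 kJ
ΔH = Σ(broken) − Σ(formed) = 4728 − 5974 = −1246 kJ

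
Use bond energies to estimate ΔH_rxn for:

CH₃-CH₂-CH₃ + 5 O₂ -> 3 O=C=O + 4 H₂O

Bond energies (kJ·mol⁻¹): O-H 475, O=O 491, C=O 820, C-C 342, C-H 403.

ΔH ≈ −2357 kJ

Bonds broken (reactants):
  C-C: 2 × 342 = 684
  C-H: 8 × 403 = 3224
  O=O: 5 × 491 = 2455
  Σ(broken) = 6363 kJ
Bonds formed (products):
  C=O: 6 × 820 = 4920
  O-H: 8 × 475 = 3800
  Σ(formed) = 8720 kJ
ΔH = Σ(broken) − Σ(formed) = 6363 − 8720 = −2357 kJ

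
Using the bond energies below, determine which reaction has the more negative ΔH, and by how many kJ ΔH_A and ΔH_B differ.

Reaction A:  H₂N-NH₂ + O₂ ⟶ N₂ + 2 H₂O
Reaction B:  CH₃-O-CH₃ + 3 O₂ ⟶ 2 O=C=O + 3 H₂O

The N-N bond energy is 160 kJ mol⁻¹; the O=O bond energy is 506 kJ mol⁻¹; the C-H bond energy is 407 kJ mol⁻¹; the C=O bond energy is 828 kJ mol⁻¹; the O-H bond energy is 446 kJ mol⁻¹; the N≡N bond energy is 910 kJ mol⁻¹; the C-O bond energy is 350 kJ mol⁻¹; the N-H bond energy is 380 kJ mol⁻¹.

Reaction A:
  Bonds broken (reactants):
    N-H: 4 × 380 = 1520
    N-N: 1 × 160 = 160
    O=O: 1 × 506 = 506
    Σ(broken) = 2186 kJ
  Bonds formed (products):
    N≡N: 1 × 910 = 910
    O-H: 4 × 446 = 1784
    Σ(formed) = 2694 kJ
  ΔH_A = 2186 − 2694 = −508 kJ
Reaction B:
  Bonds broken (reactants):
    C-H: 6 × 407 = 2442
    C-O: 2 × 350 = 700
    O=O: 3 × 506 = 1518
    Σ(broken) = 4660 kJ
  Bonds formed (products):
    C=O: 4 × 828 = 3312
    O-H: 6 × 446 = 2676
    Σ(formed) = 5988 kJ
  ΔH_B = 4660 − 5988 = −1328 kJ
ΔH_A − ΔH_B = +820 kJ, so reaction B has the more negative ΔH; |ΔH_A − ΔH_B| = 820 kJ.

Reaction B, by 820 kJ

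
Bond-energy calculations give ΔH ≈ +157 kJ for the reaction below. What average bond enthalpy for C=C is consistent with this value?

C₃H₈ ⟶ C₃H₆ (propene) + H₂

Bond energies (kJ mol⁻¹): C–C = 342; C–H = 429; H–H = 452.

D(C=C) ≈ 591 kJ/mol

Let D be the C=C bond energy.
Σ(broken) = 2×342 + 8×429 = 4116
Σ(formed) = 1×342 + 6×429 + 1×D + 1×452 = 3368 + D
ΔH = Σ(broken) − Σ(formed) = (4116) − (3368 + D) = +748 − D
Setting this equal to +157 kJ gives D = 591 kJ/mol.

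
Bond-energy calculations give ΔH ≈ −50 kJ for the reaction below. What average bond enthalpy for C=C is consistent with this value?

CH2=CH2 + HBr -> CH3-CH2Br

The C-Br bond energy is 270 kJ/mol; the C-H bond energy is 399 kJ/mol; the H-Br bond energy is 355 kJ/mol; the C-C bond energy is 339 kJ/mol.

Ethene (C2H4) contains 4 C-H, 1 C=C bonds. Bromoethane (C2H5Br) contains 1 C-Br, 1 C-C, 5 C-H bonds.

D(C=C) ≈ 603 kJ/mol

Let D be the C=C bond energy.
Σ(broken) = 4×399 + 1×D + 1×355 = 1951 + D
Σ(formed) = 1×270 + 1×339 + 5×399 = 2604
ΔH = Σ(broken) − Σ(formed) = (1951 + D) − (2604) = −653 + D
Setting this equal to −50 kJ gives D = 603 kJ/mol.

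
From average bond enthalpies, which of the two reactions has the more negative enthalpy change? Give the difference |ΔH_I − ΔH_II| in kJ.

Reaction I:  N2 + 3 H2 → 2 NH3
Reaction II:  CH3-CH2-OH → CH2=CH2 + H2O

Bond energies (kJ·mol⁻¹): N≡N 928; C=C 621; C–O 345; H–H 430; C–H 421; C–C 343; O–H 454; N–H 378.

Reaction I, by 84 kJ

Reaction I:
  Bonds broken (reactants):
    H–H: 3 × 430 = 1290
    N≡N: 1 × 928 = 928
    Σ(broken) = 2218 kJ
  Bonds formed (products):
    N–H: 6 × 378 = 2268
    Σ(formed) = 2268 kJ
  ΔH_I = 2218 − 2268 = −50 kJ
Reaction II:
  Bonds broken (reactants):
    C–C: 1 × 343 = 343
    C–H: 5 × 421 = 2105
    C–O: 1 × 345 = 345
    O–H: 1 × 454 = 454
    Σ(broken) = 3247 kJ
  Bonds formed (products):
    C–H: 4 × 421 = 1684
    C=C: 1 × 621 = 621
    O–H: 2 × 454 = 908
    Σ(formed) = 3213 kJ
  ΔH_II = 3247 − 3213 = +34 kJ
ΔH_I − ΔH_II = −84 kJ, so reaction I has the more negative ΔH; |ΔH_I − ΔH_II| = 84 kJ.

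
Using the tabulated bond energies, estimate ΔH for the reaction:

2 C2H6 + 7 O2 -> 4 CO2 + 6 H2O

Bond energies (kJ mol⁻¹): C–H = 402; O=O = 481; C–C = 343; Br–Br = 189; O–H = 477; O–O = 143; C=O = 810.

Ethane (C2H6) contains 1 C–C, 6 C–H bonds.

ΔH ≈ −3327 kJ

Bonds broken (reactants):
  C–C: 2 × 343 = 686
  C–H: 12 × 402 = 4824
  O=O: 7 × 481 = 3367
  Σ(broken) = 8877 kJ
Bonds formed (products):
  C=O: 8 × 810 = 6480
  O–H: 12 × 477 = 5724
  Σ(formed) = 12204 kJ
ΔH = Σ(broken) − Σ(formed) = 8877 − 12204 = −3327 kJ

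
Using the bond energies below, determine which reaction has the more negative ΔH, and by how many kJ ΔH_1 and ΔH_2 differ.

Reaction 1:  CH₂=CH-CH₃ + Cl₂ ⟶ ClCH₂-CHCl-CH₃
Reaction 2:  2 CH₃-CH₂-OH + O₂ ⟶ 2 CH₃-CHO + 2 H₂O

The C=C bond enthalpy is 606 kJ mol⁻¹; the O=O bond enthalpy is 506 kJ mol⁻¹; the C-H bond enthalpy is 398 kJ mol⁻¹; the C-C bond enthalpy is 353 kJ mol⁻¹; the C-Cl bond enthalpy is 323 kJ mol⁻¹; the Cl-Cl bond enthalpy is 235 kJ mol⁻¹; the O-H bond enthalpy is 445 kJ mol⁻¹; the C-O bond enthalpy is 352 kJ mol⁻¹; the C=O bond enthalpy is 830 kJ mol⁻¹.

Reaction 1:
  Bonds broken (reactants):
    C-C: 1 × 353 = 353
    C-H: 6 × 398 = 2388
    C=C: 1 × 606 = 606
    Cl-Cl: 1 × 235 = 235
    Σ(broken) = 3582 kJ
  Bonds formed (products):
    C-C: 2 × 353 = 706
    C-Cl: 2 × 323 = 646
    C-H: 6 × 398 = 2388
    Σ(formed) = 3740 kJ
  ΔH_1 = 3582 − 3740 = −158 kJ
Reaction 2:
  Bonds broken (reactants):
    C-C: 2 × 353 = 706
    C-H: 10 × 398 = 3980
    C-O: 2 × 352 = 704
    O-H: 2 × 445 = 890
    O=O: 1 × 506 = 506
    Σ(broken) = 6786 kJ
  Bonds formed (products):
    C-C: 2 × 353 = 706
    C-H: 8 × 398 = 3184
    C=O: 2 × 830 = 1660
    O-H: 4 × 445 = 1780
    Σ(formed) = 7330 kJ
  ΔH_2 = 6786 − 7330 = −544 kJ
ΔH_1 − ΔH_2 = +386 kJ, so reaction 2 has the more negative ΔH; |ΔH_1 − ΔH_2| = 386 kJ.

Reaction 2, by 386 kJ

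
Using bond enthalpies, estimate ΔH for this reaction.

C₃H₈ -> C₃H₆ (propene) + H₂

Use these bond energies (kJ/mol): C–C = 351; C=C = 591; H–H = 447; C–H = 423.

ΔH ≈ +159 kJ

Bonds broken (reactants):
  C–C: 2 × 351 = 702
  C–H: 8 × 423 = 3384
  Σ(broken) = 4086 kJ
Bonds formed (products):
  C–C: 1 × 351 = 351
  C–H: 6 × 423 = 2538
  C=C: 1 × 591 = 591
  H–H: 1 × 447 = 447
  Σ(formed) = 3927 kJ
ΔH = Σ(broken) − Σ(formed) = 4086 − 3927 = +159 kJ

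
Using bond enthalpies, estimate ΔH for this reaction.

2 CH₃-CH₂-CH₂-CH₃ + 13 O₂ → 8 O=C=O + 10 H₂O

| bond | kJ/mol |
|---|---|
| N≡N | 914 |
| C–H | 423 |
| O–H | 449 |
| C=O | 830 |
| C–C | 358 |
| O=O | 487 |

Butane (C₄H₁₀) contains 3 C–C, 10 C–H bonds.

ΔH ≈ −5321 kJ

Bonds broken (reactants):
  C–C: 6 × 358 = 2148
  C–H: 20 × 423 = 8460
  O=O: 13 × 487 = 6331
  Σ(broken) = 16939 kJ
Bonds formed (products):
  C=O: 16 × 830 = 13280
  O–H: 20 × 449 = 8980
  Σ(formed) = 22260 kJ
ΔH = Σ(broken) − Σ(formed) = 16939 − 22260 = −5321 kJ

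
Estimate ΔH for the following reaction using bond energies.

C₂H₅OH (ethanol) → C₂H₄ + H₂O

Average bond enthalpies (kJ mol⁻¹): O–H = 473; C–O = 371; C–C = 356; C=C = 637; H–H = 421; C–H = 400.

Bonds broken (reactants):
  C–C: 1 × 356 = 356
  C–H: 5 × 400 = 2000
  C–O: 1 × 371 = 371
  O–H: 1 × 473 = 473
  Σ(broken) = 3200 kJ
Bonds formed (products):
  C–H: 4 × 400 = 1600
  C=C: 1 × 637 = 637
  O–H: 2 × 473 = 946
  Σ(formed) = 3183 kJ
ΔH = Σ(broken) − Σ(formed) = 3200 − 3183 = +17 kJ

ΔH ≈ +17 kJ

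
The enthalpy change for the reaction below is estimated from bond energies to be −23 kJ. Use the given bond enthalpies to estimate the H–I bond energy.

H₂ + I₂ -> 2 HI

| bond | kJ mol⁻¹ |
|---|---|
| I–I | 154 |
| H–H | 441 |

D(H–I) ≈ 309 kJ/mol

Let D be the H–I bond energy.
Σ(broken) = 1×441 + 1×154 = 595
Σ(formed) = 2×D = 2D
ΔH = Σ(broken) − Σ(formed) = (595) − (2D) = +595 − 2D
Setting this equal to −23 kJ gives 2D = 618, so D = 309 kJ/mol.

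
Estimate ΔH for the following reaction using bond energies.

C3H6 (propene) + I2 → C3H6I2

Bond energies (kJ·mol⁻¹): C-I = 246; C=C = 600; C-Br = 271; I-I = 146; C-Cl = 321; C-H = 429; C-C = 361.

Bonds broken (reactants):
  C-C: 1 × 361 = 361
  C-H: 6 × 429 = 2574
  C=C: 1 × 600 = 600
  I-I: 1 × 146 = 146
  Σ(broken) = 3681 kJ
Bonds formed (products):
  C-C: 2 × 361 = 722
  C-H: 6 × 429 = 2574
  C-I: 2 × 246 = 492
  Σ(formed) = 3788 kJ
ΔH = Σ(broken) − Σ(formed) = 3681 − 3788 = −107 kJ

ΔH ≈ −107 kJ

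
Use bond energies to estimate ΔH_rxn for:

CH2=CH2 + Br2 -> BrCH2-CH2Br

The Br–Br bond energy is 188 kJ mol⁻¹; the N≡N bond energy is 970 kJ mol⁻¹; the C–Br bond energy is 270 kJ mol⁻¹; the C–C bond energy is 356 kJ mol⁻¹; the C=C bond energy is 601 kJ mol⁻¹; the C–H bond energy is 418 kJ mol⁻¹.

Bonds broken (reactants):
  Br–Br: 1 × 188 = 188
  C–H: 4 × 418 = 1672
  C=C: 1 × 601 = 601
  Σ(broken) = 2461 kJ
Bonds formed (products):
  C–Br: 2 × 270 = 540
  C–C: 1 × 356 = 356
  C–H: 4 × 418 = 1672
  Σ(formed) = 2568 kJ
ΔH = Σ(broken) − Σ(formed) = 2461 − 2568 = −107 kJ

ΔH ≈ −107 kJ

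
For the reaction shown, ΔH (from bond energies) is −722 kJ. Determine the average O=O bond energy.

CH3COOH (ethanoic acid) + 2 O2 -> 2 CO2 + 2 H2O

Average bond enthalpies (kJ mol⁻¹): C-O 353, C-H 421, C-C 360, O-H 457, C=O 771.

D(O=O) ≈ 493 kJ/mol

Let D be the O=O bond energy.
Σ(broken) = 1×360 + 3×421 + 1×353 + 1×771 + 1×457 + 2×D = 3204 + 2D
Σ(formed) = 4×771 + 4×457 = 4912
ΔH = Σ(broken) − Σ(formed) = (3204 + 2D) − (4912) = −1708 + 2D
Setting this equal to −722 kJ gives 2D = 986, so D = 493 kJ/mol.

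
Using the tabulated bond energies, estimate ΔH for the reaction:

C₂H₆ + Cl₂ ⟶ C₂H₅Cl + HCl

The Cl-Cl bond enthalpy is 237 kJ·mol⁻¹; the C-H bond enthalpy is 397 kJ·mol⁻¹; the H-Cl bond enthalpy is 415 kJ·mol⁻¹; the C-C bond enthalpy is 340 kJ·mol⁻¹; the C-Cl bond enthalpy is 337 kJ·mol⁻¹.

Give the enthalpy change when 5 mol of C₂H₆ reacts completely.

Bonds broken (reactants):
  C-C: 1 × 340 = 340
  C-H: 6 × 397 = 2382
  Cl-Cl: 1 × 237 = 237
  Σ(broken) = 2959 kJ
Bonds formed (products):
  C-C: 1 × 340 = 340
  C-Cl: 1 × 337 = 337
  C-H: 5 × 397 = 1985
  H-Cl: 1 × 415 = 415
  Σ(formed) = 3077 kJ
ΔH = Σ(broken) − Σ(formed) = 2959 − 3077 = −118 kJ
For 5× the reaction as written: 5 × (−118) = −590 kJ

ΔH = −590 kJ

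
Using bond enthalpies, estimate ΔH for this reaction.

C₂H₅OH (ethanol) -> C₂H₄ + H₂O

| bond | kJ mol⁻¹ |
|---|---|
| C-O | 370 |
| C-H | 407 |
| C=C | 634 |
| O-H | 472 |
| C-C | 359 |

Bonds broken (reactants):
  C-C: 1 × 359 = 359
  C-H: 5 × 407 = 2035
  C-O: 1 × 370 = 370
  O-H: 1 × 472 = 472
  Σ(broken) = 3236 kJ
Bonds formed (products):
  C-H: 4 × 407 = 1628
  C=C: 1 × 634 = 634
  O-H: 2 × 472 = 944
  Σ(formed) = 3206 kJ
ΔH = Σ(broken) − Σ(formed) = 3236 − 3206 = +30 kJ

ΔH ≈ +30 kJ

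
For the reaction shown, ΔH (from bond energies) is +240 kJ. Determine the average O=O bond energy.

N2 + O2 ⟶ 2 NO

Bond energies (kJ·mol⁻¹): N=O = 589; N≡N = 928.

D(O=O) ≈ 490 kJ/mol

Let D be the O=O bond energy.
Σ(broken) = 1×928 + 1×D = 928 + D
Σ(formed) = 2×589 = 1178
ΔH = Σ(broken) − Σ(formed) = (928 + D) − (1178) = −250 + D
Setting this equal to +240 kJ gives D = 490 kJ/mol.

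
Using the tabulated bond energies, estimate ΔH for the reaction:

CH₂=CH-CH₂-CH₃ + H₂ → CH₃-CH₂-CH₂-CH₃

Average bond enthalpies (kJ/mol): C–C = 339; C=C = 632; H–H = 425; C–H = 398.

ΔH ≈ −78 kJ

Bonds broken (reactants):
  C–C: 2 × 339 = 678
  C–H: 8 × 398 = 3184
  C=C: 1 × 632 = 632
  H–H: 1 × 425 = 425
  Σ(broken) = 4919 kJ
Bonds formed (products):
  C–C: 3 × 339 = 1017
  C–H: 10 × 398 = 3980
  Σ(formed) = 4997 kJ
ΔH = Σ(broken) − Σ(formed) = 4919 − 4997 = −78 kJ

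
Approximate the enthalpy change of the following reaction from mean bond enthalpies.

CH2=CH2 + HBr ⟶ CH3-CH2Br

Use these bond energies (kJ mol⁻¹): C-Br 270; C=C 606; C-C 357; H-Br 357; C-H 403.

ΔH ≈ −67 kJ

Bonds broken (reactants):
  C-H: 4 × 403 = 1612
  C=C: 1 × 606 = 606
  H-Br: 1 × 357 = 357
  Σ(broken) = 2575 kJ
Bonds formed (products):
  C-Br: 1 × 270 = 270
  C-C: 1 × 357 = 357
  C-H: 5 × 403 = 2015
  Σ(formed) = 2642 kJ
ΔH = Σ(broken) − Σ(formed) = 2575 − 2642 = −67 kJ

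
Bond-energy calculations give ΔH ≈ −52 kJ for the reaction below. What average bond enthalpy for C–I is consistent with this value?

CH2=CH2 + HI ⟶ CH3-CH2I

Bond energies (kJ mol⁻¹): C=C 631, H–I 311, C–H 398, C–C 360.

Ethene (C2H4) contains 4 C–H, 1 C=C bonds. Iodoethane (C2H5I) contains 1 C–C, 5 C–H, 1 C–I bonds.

D(C–I) ≈ 236 kJ/mol

Let D be the C–I bond energy.
Σ(broken) = 4×398 + 1×631 + 1×311 = 2534
Σ(formed) = 1×360 + 5×398 + 1×D = 2350 + D
ΔH = Σ(broken) − Σ(formed) = (2534) − (2350 + D) = +184 − D
Setting this equal to −52 kJ gives D = 236 kJ/mol.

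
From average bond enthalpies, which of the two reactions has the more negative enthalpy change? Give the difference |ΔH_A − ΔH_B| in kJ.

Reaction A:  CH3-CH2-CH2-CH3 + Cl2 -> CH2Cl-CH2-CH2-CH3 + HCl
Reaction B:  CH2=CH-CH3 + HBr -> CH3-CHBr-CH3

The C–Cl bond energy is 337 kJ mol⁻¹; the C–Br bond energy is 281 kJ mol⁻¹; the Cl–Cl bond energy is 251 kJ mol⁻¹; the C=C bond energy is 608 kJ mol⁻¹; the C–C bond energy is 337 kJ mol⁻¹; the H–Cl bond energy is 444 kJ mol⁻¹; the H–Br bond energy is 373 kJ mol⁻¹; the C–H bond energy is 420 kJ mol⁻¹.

Reaction A, by 53 kJ

Reaction A:
  Bonds broken (reactants):
    C–C: 3 × 337 = 1011
    C–H: 10 × 420 = 4200
    Cl–Cl: 1 × 251 = 251
    Σ(broken) = 5462 kJ
  Bonds formed (products):
    C–C: 3 × 337 = 1011
    C–Cl: 1 × 337 = 337
    C–H: 9 × 420 = 3780
    H–Cl: 1 × 444 = 444
    Σ(formed) = 5572 kJ
  ΔH_A = 5462 − 5572 = −110 kJ
Reaction B:
  Bonds broken (reactants):
    C–C: 1 × 337 = 337
    C–H: 6 × 420 = 2520
    C=C: 1 × 608 = 608
    H–Br: 1 × 373 = 373
    Σ(broken) = 3838 kJ
  Bonds formed (products):
    C–Br: 1 × 281 = 281
    C–C: 2 × 337 = 674
    C–H: 7 × 420 = 2940
    Σ(formed) = 3895 kJ
  ΔH_B = 3838 − 3895 = −57 kJ
ΔH_A − ΔH_B = −53 kJ, so reaction A has the more negative ΔH; |ΔH_A − ΔH_B| = 53 kJ.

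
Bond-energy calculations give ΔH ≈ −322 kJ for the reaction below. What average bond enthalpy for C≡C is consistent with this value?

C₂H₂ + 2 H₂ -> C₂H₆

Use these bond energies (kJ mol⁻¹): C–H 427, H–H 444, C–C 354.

D(C≡C) ≈ 852 kJ/mol

Let D be the C≡C bond energy.
Σ(broken) = 1×D + 2×427 + 2×444 = 1742 + D
Σ(formed) = 1×354 + 6×427 = 2916
ΔH = Σ(broken) − Σ(formed) = (1742 + D) − (2916) = −1174 + D
Setting this equal to −322 kJ gives D = 852 kJ/mol.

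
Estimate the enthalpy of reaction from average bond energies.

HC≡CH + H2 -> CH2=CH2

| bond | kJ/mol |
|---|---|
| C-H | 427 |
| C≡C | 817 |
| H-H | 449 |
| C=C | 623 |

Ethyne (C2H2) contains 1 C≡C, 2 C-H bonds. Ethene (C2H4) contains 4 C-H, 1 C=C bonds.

ΔH ≈ −211 kJ

Bonds broken (reactants):
  C≡C: 1 × 817 = 817
  C-H: 2 × 427 = 854
  H-H: 1 × 449 = 449
  Σ(broken) = 2120 kJ
Bonds formed (products):
  C-H: 4 × 427 = 1708
  C=C: 1 × 623 = 623
  Σ(formed) = 2331 kJ
ΔH = Σ(broken) − Σ(formed) = 2120 − 2331 = −211 kJ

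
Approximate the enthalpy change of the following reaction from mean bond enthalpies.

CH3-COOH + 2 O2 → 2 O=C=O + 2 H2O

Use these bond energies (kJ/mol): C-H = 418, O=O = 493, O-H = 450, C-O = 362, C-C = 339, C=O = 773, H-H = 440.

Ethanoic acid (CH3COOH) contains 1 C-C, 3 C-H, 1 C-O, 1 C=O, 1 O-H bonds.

Bonds broken (reactants):
  C-C: 1 × 339 = 339
  C-H: 3 × 418 = 1254
  C-O: 1 × 362 = 362
  C=O: 1 × 773 = 773
  O-H: 1 × 450 = 450
  O=O: 2 × 493 = 986
  Σ(broken) = 4164 kJ
Bonds formed (products):
  C=O: 4 × 773 = 3092
  O-H: 4 × 450 = 1800
  Σ(formed) = 4892 kJ
ΔH = Σ(broken) − Σ(formed) = 4164 − 4892 = −728 kJ

ΔH ≈ −728 kJ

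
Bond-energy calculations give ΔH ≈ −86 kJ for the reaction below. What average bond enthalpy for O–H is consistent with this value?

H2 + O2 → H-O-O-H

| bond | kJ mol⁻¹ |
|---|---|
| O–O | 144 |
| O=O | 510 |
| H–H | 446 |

Let D be the O–H bond energy.
Σ(broken) = 1×446 + 1×510 = 956
Σ(formed) = 2×D + 1×144 = 144 + 2D
ΔH = Σ(broken) − Σ(formed) = (956) − (144 + 2D) = +812 − 2D
Setting this equal to −86 kJ gives 2D = 898, so D = 449 kJ/mol.

D(O–H) ≈ 449 kJ/mol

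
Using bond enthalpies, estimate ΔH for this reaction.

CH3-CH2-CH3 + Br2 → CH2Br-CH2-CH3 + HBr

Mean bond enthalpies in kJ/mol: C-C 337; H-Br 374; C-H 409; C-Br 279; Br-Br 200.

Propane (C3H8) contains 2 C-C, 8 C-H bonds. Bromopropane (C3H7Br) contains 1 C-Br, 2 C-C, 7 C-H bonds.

ΔH ≈ −44 kJ

Bonds broken (reactants):
  Br-Br: 1 × 200 = 200
  C-C: 2 × 337 = 674
  C-H: 8 × 409 = 3272
  Σ(broken) = 4146 kJ
Bonds formed (products):
  C-Br: 1 × 279 = 279
  C-C: 2 × 337 = 674
  C-H: 7 × 409 = 2863
  H-Br: 1 × 374 = 374
  Σ(formed) = 4190 kJ
ΔH = Σ(broken) − Σ(formed) = 4146 − 4190 = −44 kJ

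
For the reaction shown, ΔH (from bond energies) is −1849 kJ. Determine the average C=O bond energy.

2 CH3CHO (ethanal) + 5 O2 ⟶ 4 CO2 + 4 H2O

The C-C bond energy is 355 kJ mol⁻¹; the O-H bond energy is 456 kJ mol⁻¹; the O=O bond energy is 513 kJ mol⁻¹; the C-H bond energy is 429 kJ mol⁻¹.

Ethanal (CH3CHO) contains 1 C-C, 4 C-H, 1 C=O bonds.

D(C=O) ≈ 818 kJ/mol

Let D be the C=O bond energy.
Σ(broken) = 2×355 + 8×429 + 2×D + 5×513 = 6707 + 2D
Σ(formed) = 8×D + 8×456 = 3648 + 8D
ΔH = Σ(broken) − Σ(formed) = (6707 + 2D) − (3648 + 8D) = +3059 − 6D
Setting this equal to −1849 kJ gives 6D = 4908, so D = 818 kJ/mol.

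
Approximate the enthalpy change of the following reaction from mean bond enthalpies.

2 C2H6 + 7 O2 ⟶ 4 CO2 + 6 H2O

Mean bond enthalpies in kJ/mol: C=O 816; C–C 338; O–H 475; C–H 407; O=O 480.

ΔH ≈ −3308 kJ

Bonds broken (reactants):
  C–C: 2 × 338 = 676
  C–H: 12 × 407 = 4884
  O=O: 7 × 480 = 3360
  Σ(broken) = 8920 kJ
Bonds formed (products):
  C=O: 8 × 816 = 6528
  O–H: 12 × 475 = 5700
  Σ(formed) = 12228 kJ
ΔH = Σ(broken) − Σ(formed) = 8920 − 12228 = −3308 kJ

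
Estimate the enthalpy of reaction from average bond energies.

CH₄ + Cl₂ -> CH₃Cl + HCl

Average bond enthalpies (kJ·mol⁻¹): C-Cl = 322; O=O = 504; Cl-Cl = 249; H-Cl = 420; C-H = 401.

ΔH ≈ −92 kJ

Bonds broken (reactants):
  C-H: 4 × 401 = 1604
  Cl-Cl: 1 × 249 = 249
  Σ(broken) = 1853 kJ
Bonds formed (products):
  C-Cl: 1 × 322 = 322
  C-H: 3 × 401 = 1203
  H-Cl: 1 × 420 = 420
  Σ(formed) = 1945 kJ
ΔH = Σ(broken) − Σ(formed) = 1853 − 1945 = −92 kJ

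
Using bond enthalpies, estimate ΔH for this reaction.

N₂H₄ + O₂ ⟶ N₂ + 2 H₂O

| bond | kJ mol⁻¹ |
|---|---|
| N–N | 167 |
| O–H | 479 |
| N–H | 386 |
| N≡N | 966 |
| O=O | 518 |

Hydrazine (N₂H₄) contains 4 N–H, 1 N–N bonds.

Bonds broken (reactants):
  N–H: 4 × 386 = 1544
  N–N: 1 × 167 = 167
  O=O: 1 × 518 = 518
  Σ(broken) = 2229 kJ
Bonds formed (products):
  N≡N: 1 × 966 = 966
  O–H: 4 × 479 = 1916
  Σ(formed) = 2882 kJ
ΔH = Σ(broken) − Σ(formed) = 2229 − 2882 = −653 kJ

ΔH ≈ −653 kJ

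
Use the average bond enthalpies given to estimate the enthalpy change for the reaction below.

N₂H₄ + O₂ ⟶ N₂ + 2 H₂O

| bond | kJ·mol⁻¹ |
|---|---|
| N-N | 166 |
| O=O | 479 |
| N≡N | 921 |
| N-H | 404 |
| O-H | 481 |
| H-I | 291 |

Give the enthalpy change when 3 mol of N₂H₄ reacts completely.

Bonds broken (reactants):
  N-H: 4 × 404 = 1616
  N-N: 1 × 166 = 166
  O=O: 1 × 479 = 479
  Σ(broken) = 2261 kJ
Bonds formed (products):
  N≡N: 1 × 921 = 921
  O-H: 4 × 481 = 1924
  Σ(formed) = 2845 kJ
ΔH = Σ(broken) − Σ(formed) = 2261 − 2845 = −584 kJ
For 3× the reaction as written: 3 × (−584) = −1752 kJ

ΔH = −1752 kJ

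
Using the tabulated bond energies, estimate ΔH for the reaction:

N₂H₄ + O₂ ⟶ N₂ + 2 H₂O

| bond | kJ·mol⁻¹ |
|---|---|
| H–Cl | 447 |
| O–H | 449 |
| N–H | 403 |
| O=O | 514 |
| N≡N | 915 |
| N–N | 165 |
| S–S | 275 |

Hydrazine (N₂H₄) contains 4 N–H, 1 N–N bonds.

Bonds broken (reactants):
  N–H: 4 × 403 = 1612
  N–N: 1 × 165 = 165
  O=O: 1 × 514 = 514
  Σ(broken) = 2291 kJ
Bonds formed (products):
  N≡N: 1 × 915 = 915
  O–H: 4 × 449 = 1796
  Σ(formed) = 2711 kJ
ΔH = Σ(broken) − Σ(formed) = 2291 − 2711 = −420 kJ

ΔH ≈ −420 kJ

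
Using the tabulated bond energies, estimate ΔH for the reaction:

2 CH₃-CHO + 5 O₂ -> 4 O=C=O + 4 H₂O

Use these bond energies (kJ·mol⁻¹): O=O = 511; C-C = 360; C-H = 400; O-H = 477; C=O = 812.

Bonds broken (reactants):
  C-C: 2 × 360 = 720
  C-H: 8 × 400 = 3200
  C=O: 2 × 812 = 1624
  O=O: 5 × 511 = 2555
  Σ(broken) = 8099 kJ
Bonds formed (products):
  C=O: 8 × 812 = 6496
  O-H: 8 × 477 = 3816
  Σ(formed) = 10312 kJ
ΔH = Σ(broken) − Σ(formed) = 8099 − 10312 = −2213 kJ

ΔH ≈ −2213 kJ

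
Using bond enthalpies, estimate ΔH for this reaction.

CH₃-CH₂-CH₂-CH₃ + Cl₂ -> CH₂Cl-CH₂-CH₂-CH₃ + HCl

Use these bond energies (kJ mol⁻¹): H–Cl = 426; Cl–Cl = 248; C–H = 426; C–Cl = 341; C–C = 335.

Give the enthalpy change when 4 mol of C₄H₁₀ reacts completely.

ΔH = −372 kJ

Bonds broken (reactants):
  C–C: 3 × 335 = 1005
  C–H: 10 × 426 = 4260
  Cl–Cl: 1 × 248 = 248
  Σ(broken) = 5513 kJ
Bonds formed (products):
  C–C: 3 × 335 = 1005
  C–Cl: 1 × 341 = 341
  C–H: 9 × 426 = 3834
  H–Cl: 1 × 426 = 426
  Σ(formed) = 5606 kJ
ΔH = Σ(broken) − Σ(formed) = 5513 − 5606 = −93 kJ
For 4× the reaction as written: 4 × (−93) = −372 kJ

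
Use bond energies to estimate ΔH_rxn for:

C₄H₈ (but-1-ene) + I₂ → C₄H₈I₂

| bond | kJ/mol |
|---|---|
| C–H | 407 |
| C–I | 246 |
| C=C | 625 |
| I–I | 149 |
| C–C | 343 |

Bonds broken (reactants):
  C–C: 2 × 343 = 686
  C–H: 8 × 407 = 3256
  C=C: 1 × 625 = 625
  I–I: 1 × 149 = 149
  Σ(broken) = 4716 kJ
Bonds formed (products):
  C–C: 3 × 343 = 1029
  C–H: 8 × 407 = 3256
  C–I: 2 × 246 = 492
  Σ(formed) = 4777 kJ
ΔH = Σ(broken) − Σ(formed) = 4716 − 4777 = −61 kJ

ΔH ≈ −61 kJ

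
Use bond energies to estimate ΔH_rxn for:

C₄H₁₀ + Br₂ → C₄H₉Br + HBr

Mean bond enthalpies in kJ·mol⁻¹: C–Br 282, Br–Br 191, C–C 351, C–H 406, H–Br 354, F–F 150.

ΔH ≈ −39 kJ

Bonds broken (reactants):
  Br–Br: 1 × 191 = 191
  C–C: 3 × 351 = 1053
  C–H: 10 × 406 = 4060
  Σ(broken) = 5304 kJ
Bonds formed (products):
  C–Br: 1 × 282 = 282
  C–C: 3 × 351 = 1053
  C–H: 9 × 406 = 3654
  H–Br: 1 × 354 = 354
  Σ(formed) = 5343 kJ
ΔH = Σ(broken) − Σ(formed) = 5304 − 5343 = −39 kJ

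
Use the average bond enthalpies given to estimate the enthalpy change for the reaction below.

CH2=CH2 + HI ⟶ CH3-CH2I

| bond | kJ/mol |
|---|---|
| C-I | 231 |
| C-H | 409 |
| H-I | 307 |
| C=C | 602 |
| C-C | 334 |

Bonds broken (reactants):
  C-H: 4 × 409 = 1636
  C=C: 1 × 602 = 602
  H-I: 1 × 307 = 307
  Σ(broken) = 2545 kJ
Bonds formed (products):
  C-C: 1 × 334 = 334
  C-H: 5 × 409 = 2045
  C-I: 1 × 231 = 231
  Σ(formed) = 2610 kJ
ΔH = Σ(broken) − Σ(formed) = 2545 − 2610 = −65 kJ

ΔH ≈ −65 kJ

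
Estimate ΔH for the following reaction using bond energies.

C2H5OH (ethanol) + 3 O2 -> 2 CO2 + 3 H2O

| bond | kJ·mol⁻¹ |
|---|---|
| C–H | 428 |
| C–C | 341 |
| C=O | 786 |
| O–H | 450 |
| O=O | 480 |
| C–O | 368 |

Bonds broken (reactants):
  C–C: 1 × 341 = 341
  C–H: 5 × 428 = 2140
  C–O: 1 × 368 = 368
  O–H: 1 × 450 = 450
  O=O: 3 × 480 = 1440
  Σ(broken) = 4739 kJ
Bonds formed (products):
  C=O: 4 × 786 = 3144
  O–H: 6 × 450 = 2700
  Σ(formed) = 5844 kJ
ΔH = Σ(broken) − Σ(formed) = 4739 − 5844 = −1105 kJ

ΔH ≈ −1105 kJ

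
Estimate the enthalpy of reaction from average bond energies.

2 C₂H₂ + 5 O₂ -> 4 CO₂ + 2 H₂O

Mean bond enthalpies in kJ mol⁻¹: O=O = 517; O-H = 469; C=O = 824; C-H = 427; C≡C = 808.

ΔH ≈ −2559 kJ

Bonds broken (reactants):
  C≡C: 2 × 808 = 1616
  C-H: 4 × 427 = 1708
  O=O: 5 × 517 = 2585
  Σ(broken) = 5909 kJ
Bonds formed (products):
  C=O: 8 × 824 = 6592
  O-H: 4 × 469 = 1876
  Σ(formed) = 8468 kJ
ΔH = Σ(broken) − Σ(formed) = 5909 − 8468 = −2559 kJ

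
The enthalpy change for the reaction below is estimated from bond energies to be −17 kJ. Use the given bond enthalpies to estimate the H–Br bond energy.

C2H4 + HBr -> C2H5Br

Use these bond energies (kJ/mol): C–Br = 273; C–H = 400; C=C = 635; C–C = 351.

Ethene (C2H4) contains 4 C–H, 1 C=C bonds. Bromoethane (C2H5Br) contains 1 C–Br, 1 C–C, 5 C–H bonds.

D(H–Br) ≈ 372 kJ/mol

Let D be the H–Br bond energy.
Σ(broken) = 4×400 + 1×635 + 1×D = 2235 + D
Σ(formed) = 1×273 + 1×351 + 5×400 = 2624
ΔH = Σ(broken) − Σ(formed) = (2235 + D) − (2624) = −389 + D
Setting this equal to −17 kJ gives D = 372 kJ/mol.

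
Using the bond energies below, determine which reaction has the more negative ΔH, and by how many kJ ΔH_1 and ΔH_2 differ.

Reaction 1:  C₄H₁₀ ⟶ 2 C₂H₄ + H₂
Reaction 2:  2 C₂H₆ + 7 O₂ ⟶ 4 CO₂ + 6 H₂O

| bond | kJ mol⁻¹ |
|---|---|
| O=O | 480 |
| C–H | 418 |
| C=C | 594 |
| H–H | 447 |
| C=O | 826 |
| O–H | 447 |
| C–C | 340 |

Reaction 2, by 3137 kJ

Reaction 1:
  Bonds broken (reactants):
    C–C: 3 × 340 = 1020
    C–H: 10 × 418 = 4180
    Σ(broken) = 5200 kJ
  Bonds formed (products):
    C–H: 8 × 418 = 3344
    C=C: 2 × 594 = 1188
    H–H: 1 × 447 = 447
    Σ(formed) = 4979 kJ
  ΔH_1 = 5200 − 4979 = +221 kJ
Reaction 2:
  Bonds broken (reactants):
    C–C: 2 × 340 = 680
    C–H: 12 × 418 = 5016
    O=O: 7 × 480 = 3360
    Σ(broken) = 9056 kJ
  Bonds formed (products):
    C=O: 8 × 826 = 6608
    O–H: 12 × 447 = 5364
    Σ(formed) = 11972 kJ
  ΔH_2 = 9056 − 11972 = −2916 kJ
ΔH_1 − ΔH_2 = +3137 kJ, so reaction 2 has the more negative ΔH; |ΔH_1 − ΔH_2| = 3137 kJ.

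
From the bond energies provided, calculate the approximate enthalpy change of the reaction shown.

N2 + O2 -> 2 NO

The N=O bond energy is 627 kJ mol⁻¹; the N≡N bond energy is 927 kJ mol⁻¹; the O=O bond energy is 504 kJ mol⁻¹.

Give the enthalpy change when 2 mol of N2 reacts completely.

ΔH = +354 kJ

Bonds broken (reactants):
  N≡N: 1 × 927 = 927
  O=O: 1 × 504 = 504
  Σ(broken) = 1431 kJ
Bonds formed (products):
  N=O: 2 × 627 = 1254
  Σ(formed) = 1254 kJ
ΔH = Σ(broken) − Σ(formed) = 1431 − 1254 = +177 kJ
For 2× the reaction as written: 2 × (+177) = +354 kJ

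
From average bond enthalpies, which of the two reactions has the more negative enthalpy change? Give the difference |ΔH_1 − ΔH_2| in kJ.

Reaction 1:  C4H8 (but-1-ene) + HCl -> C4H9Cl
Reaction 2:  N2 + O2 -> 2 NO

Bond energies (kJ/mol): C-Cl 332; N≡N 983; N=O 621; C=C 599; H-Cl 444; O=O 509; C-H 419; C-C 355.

Reaction 1, by 313 kJ

Reaction 1:
  Bonds broken (reactants):
    C-C: 2 × 355 = 710
    C-H: 8 × 419 = 3352
    C=C: 1 × 599 = 599
    H-Cl: 1 × 444 = 444
    Σ(broken) = 5105 kJ
  Bonds formed (products):
    C-C: 3 × 355 = 1065
    C-Cl: 1 × 332 = 332
    C-H: 9 × 419 = 3771
    Σ(formed) = 5168 kJ
  ΔH_1 = 5105 − 5168 = −63 kJ
Reaction 2:
  Bonds broken (reactants):
    N≡N: 1 × 983 = 983
    O=O: 1 × 509 = 509
    Σ(broken) = 1492 kJ
  Bonds formed (products):
    N=O: 2 × 621 = 1242
    Σ(formed) = 1242 kJ
  ΔH_2 = 1492 − 1242 = +250 kJ
ΔH_1 − ΔH_2 = −313 kJ, so reaction 1 has the more negative ΔH; |ΔH_1 − ΔH_2| = 313 kJ.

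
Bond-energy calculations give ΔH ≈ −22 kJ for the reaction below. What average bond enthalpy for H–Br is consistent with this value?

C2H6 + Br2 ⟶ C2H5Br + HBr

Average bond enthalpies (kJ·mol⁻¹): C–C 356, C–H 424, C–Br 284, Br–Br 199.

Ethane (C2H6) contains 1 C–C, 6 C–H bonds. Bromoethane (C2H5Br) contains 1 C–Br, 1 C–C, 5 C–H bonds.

D(H–Br) ≈ 361 kJ/mol

Let D be the H–Br bond energy.
Σ(broken) = 1×199 + 1×356 + 6×424 = 3099
Σ(formed) = 1×284 + 1×356 + 5×424 + 1×D = 2760 + D
ΔH = Σ(broken) − Σ(formed) = (3099) − (2760 + D) = +339 − D
Setting this equal to −22 kJ gives D = 361 kJ/mol.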